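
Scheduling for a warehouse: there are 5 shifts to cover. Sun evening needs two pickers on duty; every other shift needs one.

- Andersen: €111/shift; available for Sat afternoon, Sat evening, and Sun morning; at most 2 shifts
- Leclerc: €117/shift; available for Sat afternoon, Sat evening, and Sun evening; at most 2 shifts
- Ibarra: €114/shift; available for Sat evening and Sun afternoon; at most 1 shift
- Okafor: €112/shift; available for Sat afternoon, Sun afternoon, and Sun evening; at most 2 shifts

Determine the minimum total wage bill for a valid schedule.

Sun morning can only be covered by Andersen, so that assignment is forced.
Sun evening can only be covered by Leclerc and Okafor, so that assignment is forced.
Picking the cheapest available picker for each shift independently would cost €674, but that ignores the shift limits.
An optimal schedule: Sat afternoon→Andersen, Sat evening→Ibarra, Sun morning→Andersen, Sun afternoon→Okafor, Sun evening→Okafor+Leclerc.
Total: 111 + 114 + 111 + 112 + 112 + 117 = €677.

€677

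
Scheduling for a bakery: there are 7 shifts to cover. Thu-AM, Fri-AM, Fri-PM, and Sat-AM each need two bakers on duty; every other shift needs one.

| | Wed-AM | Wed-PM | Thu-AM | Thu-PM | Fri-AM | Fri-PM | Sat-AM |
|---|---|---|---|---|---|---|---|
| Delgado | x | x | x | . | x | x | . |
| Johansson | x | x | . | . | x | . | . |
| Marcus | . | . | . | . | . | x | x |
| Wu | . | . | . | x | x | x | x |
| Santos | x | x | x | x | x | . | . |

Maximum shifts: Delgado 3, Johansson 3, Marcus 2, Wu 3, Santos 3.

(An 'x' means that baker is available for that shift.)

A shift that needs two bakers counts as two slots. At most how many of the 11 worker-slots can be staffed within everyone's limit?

Total capacity across all bakers is 3+3+2+3+3 = 14, and 11 slots are needed, so at most 11 can be filled.
An assignment achieving 11: Wed-AM→Delgado, Wed-PM→Delgado, Thu-AM→Delgado+Santos, Thu-PM→Wu, Fri-AM→Johansson+Santos, Fri-PM→Marcus+Wu, Sat-AM→Marcus+Wu.
Loads: Delgado 3/3, Johansson 1/3, Marcus 2/2, Wu 3/3, Santos 2/3.

11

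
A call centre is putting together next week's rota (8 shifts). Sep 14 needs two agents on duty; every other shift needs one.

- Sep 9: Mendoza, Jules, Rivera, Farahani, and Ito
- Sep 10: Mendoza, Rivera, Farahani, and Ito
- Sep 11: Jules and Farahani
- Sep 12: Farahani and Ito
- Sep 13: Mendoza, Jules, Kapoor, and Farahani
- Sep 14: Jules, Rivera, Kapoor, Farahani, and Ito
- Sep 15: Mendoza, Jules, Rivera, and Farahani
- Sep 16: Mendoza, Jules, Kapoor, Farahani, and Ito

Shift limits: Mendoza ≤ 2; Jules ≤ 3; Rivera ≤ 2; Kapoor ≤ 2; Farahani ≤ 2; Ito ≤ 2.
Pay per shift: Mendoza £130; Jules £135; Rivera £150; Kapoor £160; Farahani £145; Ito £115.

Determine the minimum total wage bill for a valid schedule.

£1185

Picking the cheapest available agent for each shift independently would cost £1105, but that ignores the shift limits.
An optimal schedule: Sep 9→Jules, Sep 10→Ito, Sep 11→Jules, Sep 12→Ito, Sep 13→Mendoza, Sep 14→Jules+Farahani, Sep 15→Mendoza, Sep 16→Farahani.
Total: 135 + 115 + 135 + 115 + 130 + 135 + 145 + 130 + 145 = £1185.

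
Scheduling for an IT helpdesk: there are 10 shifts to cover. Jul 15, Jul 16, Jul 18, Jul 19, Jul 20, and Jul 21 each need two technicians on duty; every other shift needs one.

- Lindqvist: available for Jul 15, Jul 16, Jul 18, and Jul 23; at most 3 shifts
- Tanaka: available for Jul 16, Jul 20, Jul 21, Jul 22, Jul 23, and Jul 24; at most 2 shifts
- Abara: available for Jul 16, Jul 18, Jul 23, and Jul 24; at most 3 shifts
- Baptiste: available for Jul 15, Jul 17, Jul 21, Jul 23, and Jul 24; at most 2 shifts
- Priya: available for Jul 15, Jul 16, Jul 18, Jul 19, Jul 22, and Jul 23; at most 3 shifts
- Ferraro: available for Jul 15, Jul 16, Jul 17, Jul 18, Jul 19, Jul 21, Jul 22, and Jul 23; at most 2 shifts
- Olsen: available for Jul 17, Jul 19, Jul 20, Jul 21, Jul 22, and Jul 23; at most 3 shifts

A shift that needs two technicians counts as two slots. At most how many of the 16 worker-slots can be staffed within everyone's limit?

16

Total capacity across all technicians is 3+2+3+2+3+2+3 = 18, and 16 slots are needed, so at most 16 can be filled.
An assignment achieving 16: Jul 15→Lindqvist+Baptiste, Jul 16→Lindqvist+Abara, Jul 17→Baptiste, Jul 18→Lindqvist+Abara, Jul 19→Priya+Ferraro, Jul 20→Tanaka+Olsen, Jul 21→Ferraro+Olsen, Jul 22→Priya, Jul 23→Abara, Jul 24→Tanaka.
Loads: Lindqvist 3/3, Tanaka 2/2, Abara 3/3, Baptiste 2/2, Priya 2/3, Ferraro 2/2, Olsen 2/3.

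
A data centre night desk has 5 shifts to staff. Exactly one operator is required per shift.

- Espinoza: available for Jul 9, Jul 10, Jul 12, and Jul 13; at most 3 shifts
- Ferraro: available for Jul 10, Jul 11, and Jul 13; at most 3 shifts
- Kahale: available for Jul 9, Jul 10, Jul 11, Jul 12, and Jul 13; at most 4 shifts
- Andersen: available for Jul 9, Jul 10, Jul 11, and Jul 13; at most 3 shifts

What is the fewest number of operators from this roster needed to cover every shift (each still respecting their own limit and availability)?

2

5 slots to fill and no one can take more than 4, so at least ⌈5/4⌉ = 2 operators are needed.
Espinoza and Ferraro alone can cover everything: Jul 9→Espinoza, Jul 10→Espinoza, Jul 11→Ferraro, Jul 12→Espinoza, Jul 13→Ferraro.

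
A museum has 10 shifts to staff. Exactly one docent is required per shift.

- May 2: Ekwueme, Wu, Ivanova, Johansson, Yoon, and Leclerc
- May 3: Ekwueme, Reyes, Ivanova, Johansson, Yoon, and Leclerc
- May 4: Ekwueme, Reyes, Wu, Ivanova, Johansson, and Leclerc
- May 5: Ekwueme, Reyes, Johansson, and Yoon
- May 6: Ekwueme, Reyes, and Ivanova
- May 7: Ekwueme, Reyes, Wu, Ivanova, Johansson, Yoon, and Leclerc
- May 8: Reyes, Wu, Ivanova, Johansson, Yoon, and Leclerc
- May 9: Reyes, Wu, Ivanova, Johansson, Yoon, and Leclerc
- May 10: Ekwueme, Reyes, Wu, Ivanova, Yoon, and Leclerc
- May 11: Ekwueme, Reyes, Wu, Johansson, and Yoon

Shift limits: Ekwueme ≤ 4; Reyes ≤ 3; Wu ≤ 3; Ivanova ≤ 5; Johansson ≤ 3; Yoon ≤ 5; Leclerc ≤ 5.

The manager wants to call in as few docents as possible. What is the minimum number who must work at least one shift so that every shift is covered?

2

10 slots to fill and no one can take more than 5, so at least ⌈10/5⌉ = 2 docents are needed.
Ivanova and Yoon alone can cover everything: May 2→Ivanova, May 3→Ivanova, May 4→Ivanova, May 5→Yoon, May 6→Ivanova, May 7→Ivanova, May 8→Yoon, May 9→Yoon, May 10→Yoon, May 11→Yoon.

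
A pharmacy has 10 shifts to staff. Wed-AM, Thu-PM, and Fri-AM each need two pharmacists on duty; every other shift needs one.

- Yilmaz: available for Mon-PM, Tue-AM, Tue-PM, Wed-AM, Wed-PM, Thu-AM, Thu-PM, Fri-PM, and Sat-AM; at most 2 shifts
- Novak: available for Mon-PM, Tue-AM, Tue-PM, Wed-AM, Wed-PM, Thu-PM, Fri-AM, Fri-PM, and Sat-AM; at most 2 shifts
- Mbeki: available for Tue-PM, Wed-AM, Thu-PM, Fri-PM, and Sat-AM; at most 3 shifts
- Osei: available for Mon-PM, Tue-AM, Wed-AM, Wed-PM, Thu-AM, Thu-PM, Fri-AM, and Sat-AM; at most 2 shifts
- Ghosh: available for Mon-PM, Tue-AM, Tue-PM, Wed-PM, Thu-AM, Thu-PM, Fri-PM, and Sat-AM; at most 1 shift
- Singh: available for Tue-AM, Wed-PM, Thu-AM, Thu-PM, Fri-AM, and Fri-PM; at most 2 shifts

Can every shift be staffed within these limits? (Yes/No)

No

Total capacity is 2+2+3+2+1+2 = 12 but 13 worker-slots are needed — infeasible.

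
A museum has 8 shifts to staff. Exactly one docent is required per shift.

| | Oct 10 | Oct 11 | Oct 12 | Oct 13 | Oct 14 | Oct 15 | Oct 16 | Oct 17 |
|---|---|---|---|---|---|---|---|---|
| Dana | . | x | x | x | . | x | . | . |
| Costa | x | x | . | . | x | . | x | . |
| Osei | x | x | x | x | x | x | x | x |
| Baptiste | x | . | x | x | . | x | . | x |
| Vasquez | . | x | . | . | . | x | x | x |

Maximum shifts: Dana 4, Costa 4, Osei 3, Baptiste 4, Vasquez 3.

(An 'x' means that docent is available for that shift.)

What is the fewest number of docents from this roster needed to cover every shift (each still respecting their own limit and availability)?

2

8 slots to fill and no one can take more than 4, so at least ⌈8/4⌉ = 2 docents are needed.
Costa and Baptiste alone can cover everything: Oct 10→Costa, Oct 11→Costa, Oct 12→Baptiste, Oct 13→Baptiste, Oct 14→Costa, Oct 15→Baptiste, Oct 16→Costa, Oct 17→Baptiste.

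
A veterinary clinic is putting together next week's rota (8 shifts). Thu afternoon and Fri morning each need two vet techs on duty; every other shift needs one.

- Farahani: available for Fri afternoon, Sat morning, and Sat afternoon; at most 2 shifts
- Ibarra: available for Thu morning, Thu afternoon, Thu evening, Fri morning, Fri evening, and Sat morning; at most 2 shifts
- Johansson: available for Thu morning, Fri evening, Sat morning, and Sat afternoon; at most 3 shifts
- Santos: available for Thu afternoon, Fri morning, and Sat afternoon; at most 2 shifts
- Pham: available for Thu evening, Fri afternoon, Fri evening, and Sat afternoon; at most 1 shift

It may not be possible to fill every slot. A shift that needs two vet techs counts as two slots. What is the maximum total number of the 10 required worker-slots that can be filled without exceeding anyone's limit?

Total capacity across all vet techs is 2+2+3+2+1 = 10, and 10 slots are needed, so at most 10 can be filled.
An assignment achieving 10: Thu morning→Johansson, Thu afternoon→Ibarra+Santos, Thu evening→Pham, Fri morning→Ibarra+Santos, Fri afternoon→Farahani, Fri evening→Johansson, Sat morning→Farahani, Sat afternoon→Johansson.
Loads: Farahani 2/2, Ibarra 2/2, Johansson 3/3, Santos 2/2, Pham 1/1.

10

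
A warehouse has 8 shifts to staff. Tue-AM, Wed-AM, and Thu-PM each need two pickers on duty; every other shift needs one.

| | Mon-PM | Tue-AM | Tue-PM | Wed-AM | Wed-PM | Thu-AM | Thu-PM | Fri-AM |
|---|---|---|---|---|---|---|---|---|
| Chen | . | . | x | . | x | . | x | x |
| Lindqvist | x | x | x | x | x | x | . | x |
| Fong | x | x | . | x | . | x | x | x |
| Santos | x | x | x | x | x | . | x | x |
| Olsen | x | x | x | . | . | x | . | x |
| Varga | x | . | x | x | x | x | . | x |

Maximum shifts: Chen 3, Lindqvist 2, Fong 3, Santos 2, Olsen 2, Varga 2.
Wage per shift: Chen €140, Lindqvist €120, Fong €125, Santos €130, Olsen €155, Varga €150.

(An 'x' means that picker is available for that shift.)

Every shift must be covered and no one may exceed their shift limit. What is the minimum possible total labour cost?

€1445

Picking the cheapest available picker for each shift independently would cost €1345, but that ignores the shift limits.
An optimal schedule: Mon-PM→Lindqvist, Tue-AM→Fong+Santos, Tue-PM→Chen, Wed-AM→Fong+Varga, Wed-PM→Chen, Thu-AM→Lindqvist, Thu-PM→Fong+Santos, Fri-AM→Chen.
Total: 120 + 125 + 130 + 140 + 125 + 150 + 140 + 120 + 125 + 130 + 140 = €1445.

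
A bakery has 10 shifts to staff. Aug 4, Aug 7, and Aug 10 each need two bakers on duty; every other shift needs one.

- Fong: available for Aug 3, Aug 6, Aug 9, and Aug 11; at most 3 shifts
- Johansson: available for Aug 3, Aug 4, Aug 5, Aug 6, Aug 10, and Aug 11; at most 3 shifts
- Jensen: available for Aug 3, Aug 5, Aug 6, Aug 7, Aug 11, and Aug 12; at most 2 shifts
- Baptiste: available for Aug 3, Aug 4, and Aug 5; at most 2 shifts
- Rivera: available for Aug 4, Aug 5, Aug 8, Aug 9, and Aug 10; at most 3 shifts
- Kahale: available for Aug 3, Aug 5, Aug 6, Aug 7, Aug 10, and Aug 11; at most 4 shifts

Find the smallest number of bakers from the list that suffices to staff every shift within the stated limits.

13 slots to fill and no one can take more than 4, so at least ⌈13/4⌉ = 4 bakers are needed.
No set of 4 bakers can cover every shift (each such set leaves at least one shift with no one available or exceeds a cap).
Fong, Johansson, Jensen, Rivera, and Kahale alone can cover everything: Aug 3→Fong, Aug 4→Johansson+Rivera, Aug 5→Johansson, Aug 6→Fong, Aug 7→Jensen+Kahale, Aug 8→Rivera, Aug 9→Fong, Aug 10→Johansson+Rivera, Aug 11→Kahale, Aug 12→Jensen.

5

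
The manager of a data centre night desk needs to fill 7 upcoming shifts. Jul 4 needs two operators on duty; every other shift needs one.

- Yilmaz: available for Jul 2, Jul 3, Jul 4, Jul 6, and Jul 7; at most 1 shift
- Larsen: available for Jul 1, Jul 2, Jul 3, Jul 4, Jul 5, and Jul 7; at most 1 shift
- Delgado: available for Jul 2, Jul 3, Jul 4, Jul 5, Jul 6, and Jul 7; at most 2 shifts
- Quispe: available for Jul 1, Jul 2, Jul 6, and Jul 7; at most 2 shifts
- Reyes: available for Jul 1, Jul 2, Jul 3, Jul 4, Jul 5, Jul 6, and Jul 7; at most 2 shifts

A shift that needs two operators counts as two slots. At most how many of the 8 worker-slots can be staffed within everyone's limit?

Total capacity across all operators is 1+1+2+2+2 = 8, and 8 slots are needed, so at most 8 can be filled.
An assignment achieving 8: Jul 1→Larsen, Jul 2→Quispe, Jul 3→Yilmaz, Jul 4→Delgado+Reyes, Jul 5→Delgado, Jul 6→Quispe, Jul 7→Reyes.
Loads: Yilmaz 1/1, Larsen 1/1, Delgado 2/2, Quispe 2/2, Reyes 2/2.

8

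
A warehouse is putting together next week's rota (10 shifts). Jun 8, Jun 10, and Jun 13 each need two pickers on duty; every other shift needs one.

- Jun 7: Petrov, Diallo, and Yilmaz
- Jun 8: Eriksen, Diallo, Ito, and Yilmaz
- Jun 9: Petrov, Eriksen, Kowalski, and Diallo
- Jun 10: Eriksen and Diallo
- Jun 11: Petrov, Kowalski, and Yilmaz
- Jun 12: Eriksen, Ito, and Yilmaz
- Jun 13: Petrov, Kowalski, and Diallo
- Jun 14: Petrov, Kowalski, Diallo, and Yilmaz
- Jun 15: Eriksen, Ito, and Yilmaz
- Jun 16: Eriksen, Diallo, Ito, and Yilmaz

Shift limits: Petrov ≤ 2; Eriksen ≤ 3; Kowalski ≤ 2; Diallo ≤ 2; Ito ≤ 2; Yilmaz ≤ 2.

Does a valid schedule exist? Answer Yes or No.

Jun 10 can only be covered by Eriksen and Diallo, so that assignment is forced.
One valid schedule: Jun 7→Petrov, Jun 8→Ito+Yilmaz, Jun 9→Kowalski, Jun 10→Eriksen+Diallo, Jun 11→Petrov, Jun 12→Eriksen, Jun 13→Kowalski+Diallo, Jun 14→Yilmaz, Jun 15→Eriksen, Jun 16→Ito.
Loads: Petrov 2/2, Eriksen 3/3, Kowalski 2/2, Diallo 2/2, Ito 2/2, Yilmaz 2/2 — all within limits.

Yes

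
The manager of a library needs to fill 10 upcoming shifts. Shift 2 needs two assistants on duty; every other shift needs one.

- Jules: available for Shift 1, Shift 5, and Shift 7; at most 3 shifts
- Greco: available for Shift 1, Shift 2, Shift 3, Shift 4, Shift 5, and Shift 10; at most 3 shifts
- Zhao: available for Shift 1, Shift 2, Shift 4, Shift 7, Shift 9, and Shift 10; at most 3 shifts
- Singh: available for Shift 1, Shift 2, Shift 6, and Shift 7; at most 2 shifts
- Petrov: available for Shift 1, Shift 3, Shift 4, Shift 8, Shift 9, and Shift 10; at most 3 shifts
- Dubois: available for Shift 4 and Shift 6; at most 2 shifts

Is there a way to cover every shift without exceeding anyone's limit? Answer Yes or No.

Yes

Shift 8 can only be covered by Petrov, so that assignment is forced.
One valid schedule: Shift 1→Jules, Shift 2→Greco+Zhao, Shift 3→Greco, Shift 4→Zhao, Shift 5→Jules, Shift 6→Singh, Shift 7→Jules, Shift 8→Petrov, Shift 9→Zhao, Shift 10→Greco.
Loads: Jules 3/3, Greco 3/3, Zhao 3/3, Singh 1/2, Petrov 1/3, Dubois 0/2 — all within limits.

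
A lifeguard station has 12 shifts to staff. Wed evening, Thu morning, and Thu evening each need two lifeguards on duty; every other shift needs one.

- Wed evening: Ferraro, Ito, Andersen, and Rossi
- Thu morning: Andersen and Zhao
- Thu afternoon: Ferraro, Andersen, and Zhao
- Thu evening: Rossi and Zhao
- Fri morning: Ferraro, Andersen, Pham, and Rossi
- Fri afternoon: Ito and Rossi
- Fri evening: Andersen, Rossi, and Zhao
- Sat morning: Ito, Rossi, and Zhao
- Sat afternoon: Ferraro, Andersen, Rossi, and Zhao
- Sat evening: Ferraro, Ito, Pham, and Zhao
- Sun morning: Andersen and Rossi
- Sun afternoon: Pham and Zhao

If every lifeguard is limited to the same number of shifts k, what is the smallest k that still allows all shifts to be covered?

3

With 6 lifeguards and 15 worker-slots to fill, someone must work at least ⌈15/6⌉ = 3 shifts, so k ≥ 3.
k = 3 works: Wed evening→Ito+Rossi, Thu morning→Andersen+Zhao, Thu afternoon→Ferraro, Thu evening→Rossi+Zhao, Fri morning→Ferraro, Fri afternoon→Ito, Fri evening→Andersen, Sat morning→Ito, Sat afternoon→Ferraro, Sat evening→Pham, Sun morning→Andersen, Sun afternoon→Pham.
Loads: Ferraro 3, Ito 3, Andersen 3, Pham 2, Rossi 2, Zhao 2 — all ≤ 3.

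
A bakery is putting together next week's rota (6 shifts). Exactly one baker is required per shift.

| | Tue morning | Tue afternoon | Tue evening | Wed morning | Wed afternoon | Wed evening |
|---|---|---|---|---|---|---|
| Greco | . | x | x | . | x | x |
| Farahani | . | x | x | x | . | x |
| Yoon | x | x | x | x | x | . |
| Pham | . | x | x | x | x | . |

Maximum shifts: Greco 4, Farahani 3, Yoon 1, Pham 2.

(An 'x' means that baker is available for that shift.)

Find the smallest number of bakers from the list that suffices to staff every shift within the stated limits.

6 slots to fill and no one can take more than 4, so at least ⌈6/4⌉ = 2 bakers are needed.
No set of 2 bakers can cover every shift (each such set leaves at least one shift with no one available or exceeds a cap).
Greco, Farahani, and Yoon alone can cover everything: Tue morning→Yoon, Tue afternoon→Greco, Tue evening→Greco, Wed morning→Farahani, Wed afternoon→Greco, Wed evening→Greco.

3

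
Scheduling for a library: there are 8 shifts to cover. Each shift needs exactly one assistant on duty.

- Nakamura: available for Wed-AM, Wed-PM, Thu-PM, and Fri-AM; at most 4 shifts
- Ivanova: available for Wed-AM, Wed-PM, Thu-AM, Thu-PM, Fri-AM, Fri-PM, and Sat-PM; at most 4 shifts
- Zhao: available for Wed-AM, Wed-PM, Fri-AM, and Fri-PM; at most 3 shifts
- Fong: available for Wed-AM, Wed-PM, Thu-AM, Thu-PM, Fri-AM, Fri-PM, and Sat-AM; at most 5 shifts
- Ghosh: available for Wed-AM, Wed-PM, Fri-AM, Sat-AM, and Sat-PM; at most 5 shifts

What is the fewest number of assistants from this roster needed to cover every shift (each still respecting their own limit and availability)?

8 slots to fill and no one can take more than 5, so at least ⌈8/5⌉ = 2 assistants are needed.
Ivanova and Fong alone can cover everything: Wed-AM→Ivanova, Wed-PM→Ivanova, Thu-AM→Ivanova, Thu-PM→Fong, Fri-AM→Fong, Fri-PM→Fong, Sat-AM→Fong, Sat-PM→Ivanova.

2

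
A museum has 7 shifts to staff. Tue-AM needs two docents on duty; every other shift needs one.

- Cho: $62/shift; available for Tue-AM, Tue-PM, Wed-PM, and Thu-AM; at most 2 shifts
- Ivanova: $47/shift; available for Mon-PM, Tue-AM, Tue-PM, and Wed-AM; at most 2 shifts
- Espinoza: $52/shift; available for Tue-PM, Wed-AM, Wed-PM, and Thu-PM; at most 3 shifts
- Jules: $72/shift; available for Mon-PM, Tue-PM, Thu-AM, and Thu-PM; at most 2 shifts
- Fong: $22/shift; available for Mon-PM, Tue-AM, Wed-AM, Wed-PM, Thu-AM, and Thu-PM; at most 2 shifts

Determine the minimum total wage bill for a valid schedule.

$356

Picking the cheapest available docent for each shift independently would cost $226, but that ignores the shift limits.
An optimal schedule: Mon-PM→Fong, Tue-AM→Fong+Ivanova, Tue-PM→Espinoza, Wed-AM→Ivanova, Wed-PM→Espinoza, Thu-AM→Cho, Thu-PM→Espinoza.
Total: 22 + 22 + 47 + 52 + 47 + 52 + 62 + 52 = $356.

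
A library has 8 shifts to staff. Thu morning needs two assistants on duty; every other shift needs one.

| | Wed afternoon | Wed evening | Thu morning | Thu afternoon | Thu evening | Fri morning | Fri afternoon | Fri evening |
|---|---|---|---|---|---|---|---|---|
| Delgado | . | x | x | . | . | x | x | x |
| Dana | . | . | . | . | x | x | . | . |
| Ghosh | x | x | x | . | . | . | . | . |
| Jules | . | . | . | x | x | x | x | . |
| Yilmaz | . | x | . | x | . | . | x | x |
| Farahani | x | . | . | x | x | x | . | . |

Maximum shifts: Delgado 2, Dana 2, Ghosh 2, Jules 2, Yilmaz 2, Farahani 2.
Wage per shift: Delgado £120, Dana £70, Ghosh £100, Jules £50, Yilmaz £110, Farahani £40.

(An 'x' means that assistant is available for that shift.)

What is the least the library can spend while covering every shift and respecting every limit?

Thu morning can only be covered by Delgado and Ghosh, so that assignment is forced.
Picking the cheapest available assistant for each shift independently would cost £640, but that ignores the shift limits.
An optimal schedule: Wed afternoon→Farahani, Wed evening→Ghosh, Thu morning→Ghosh+Delgado, Thu afternoon→Farahani, Thu evening→Jules, Fri morning→Dana, Fri afternoon→Jules, Fri evening→Yilmaz.
Total: 40 + 100 + 100 + 120 + 40 + 50 + 70 + 50 + 110 = £680.

£680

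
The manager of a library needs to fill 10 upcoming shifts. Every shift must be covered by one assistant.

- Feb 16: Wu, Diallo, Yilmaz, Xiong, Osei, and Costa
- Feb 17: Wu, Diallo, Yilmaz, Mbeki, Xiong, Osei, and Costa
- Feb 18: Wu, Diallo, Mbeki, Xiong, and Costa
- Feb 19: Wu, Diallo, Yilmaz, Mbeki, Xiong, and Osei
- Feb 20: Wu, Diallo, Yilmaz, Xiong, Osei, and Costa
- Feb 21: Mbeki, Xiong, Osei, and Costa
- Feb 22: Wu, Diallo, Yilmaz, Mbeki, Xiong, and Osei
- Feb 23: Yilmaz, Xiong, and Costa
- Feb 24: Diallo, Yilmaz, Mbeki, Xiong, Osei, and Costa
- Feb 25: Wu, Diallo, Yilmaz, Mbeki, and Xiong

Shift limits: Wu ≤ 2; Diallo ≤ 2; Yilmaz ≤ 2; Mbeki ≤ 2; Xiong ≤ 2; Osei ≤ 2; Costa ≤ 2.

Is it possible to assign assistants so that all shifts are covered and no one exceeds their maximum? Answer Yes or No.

Yes

One valid schedule: Feb 16→Diallo, Feb 17→Xiong, Feb 18→Wu, Feb 19→Diallo, Feb 20→Yilmaz, Feb 21→Mbeki, Feb 22→Mbeki, Feb 23→Yilmaz, Feb 24→Xiong, Feb 25→Wu.
Loads: Wu 2/2, Diallo 2/2, Yilmaz 2/2, Mbeki 2/2, Xiong 2/2, Osei 0/2, Costa 0/2 — all within limits.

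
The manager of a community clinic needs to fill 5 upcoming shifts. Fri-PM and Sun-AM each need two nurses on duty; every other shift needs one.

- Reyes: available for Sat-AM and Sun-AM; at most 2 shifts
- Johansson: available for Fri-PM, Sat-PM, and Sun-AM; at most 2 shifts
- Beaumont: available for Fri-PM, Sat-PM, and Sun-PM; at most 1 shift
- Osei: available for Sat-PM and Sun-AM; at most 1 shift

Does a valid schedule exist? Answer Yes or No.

Shifts {Fri-PM, Sun-PM} need 3 worker-slots in total, but the nurses available for any of those shifts (Johansson and Beaumont) can supply at most 2 among them. So no valid schedule exists.

No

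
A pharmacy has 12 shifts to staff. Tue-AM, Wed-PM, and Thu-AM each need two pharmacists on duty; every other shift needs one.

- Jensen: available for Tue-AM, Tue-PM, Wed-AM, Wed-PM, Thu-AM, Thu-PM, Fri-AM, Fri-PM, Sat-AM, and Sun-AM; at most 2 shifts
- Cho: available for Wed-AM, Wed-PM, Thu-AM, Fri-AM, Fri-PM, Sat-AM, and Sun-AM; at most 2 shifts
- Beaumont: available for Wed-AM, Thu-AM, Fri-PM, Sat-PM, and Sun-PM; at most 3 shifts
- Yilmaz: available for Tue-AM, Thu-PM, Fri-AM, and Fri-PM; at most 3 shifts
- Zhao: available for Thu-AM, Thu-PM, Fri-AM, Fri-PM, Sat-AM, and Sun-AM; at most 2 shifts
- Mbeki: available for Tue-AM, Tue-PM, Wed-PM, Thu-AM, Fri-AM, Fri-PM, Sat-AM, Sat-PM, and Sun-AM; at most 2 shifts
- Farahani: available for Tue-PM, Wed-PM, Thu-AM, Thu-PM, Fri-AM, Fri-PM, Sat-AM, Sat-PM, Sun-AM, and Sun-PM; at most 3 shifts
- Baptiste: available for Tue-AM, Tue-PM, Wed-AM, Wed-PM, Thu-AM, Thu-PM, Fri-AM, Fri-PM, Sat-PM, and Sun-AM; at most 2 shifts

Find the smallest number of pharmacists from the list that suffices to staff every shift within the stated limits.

15 slots to fill and no one can take more than 3, so at least ⌈15/3⌉ = 5 pharmacists are needed.
Any 5 pharmacists together have capacity at most 3+3+3+2+2 = 13 < 15 slots, so 5 can never suffice.
Jensen, Cho, Beaumont, Yilmaz, Zhao, and Farahani alone can cover everything: Tue-AM→Jensen+Yilmaz, Tue-PM→Jensen, Wed-AM→Cho, Wed-PM→Cho+Farahani, Thu-AM→Beaumont+Farahani, Thu-PM→Yilmaz, Fri-AM→Yilmaz, Fri-PM→Farahani, Sat-AM→Zhao, Sat-PM→Beaumont, Sun-AM→Zhao, Sun-PM→Beaumont.

6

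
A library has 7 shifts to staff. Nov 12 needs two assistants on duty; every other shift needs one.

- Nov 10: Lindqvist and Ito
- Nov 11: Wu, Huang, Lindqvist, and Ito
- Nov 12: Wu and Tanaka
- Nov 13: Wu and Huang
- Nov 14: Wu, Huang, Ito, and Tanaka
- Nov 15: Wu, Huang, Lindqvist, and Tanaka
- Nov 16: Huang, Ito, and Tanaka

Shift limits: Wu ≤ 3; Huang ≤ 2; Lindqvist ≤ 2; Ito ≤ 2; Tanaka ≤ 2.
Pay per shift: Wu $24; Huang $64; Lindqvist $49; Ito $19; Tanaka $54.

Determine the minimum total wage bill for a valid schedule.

Nov 12 can only be covered by Wu and Tanaka, so that assignment is forced.
Picking the cheapest available assistant for each shift independently would cost $202, but that ignores the shift limits.
An optimal schedule: Nov 10→Ito, Nov 11→Lindqvist, Nov 12→Wu+Tanaka, Nov 13→Wu, Nov 14→Wu, Nov 15→Lindqvist, Nov 16→Ito.
Total: 19 + 49 + 24 + 54 + 24 + 24 + 49 + 19 = $262.

$262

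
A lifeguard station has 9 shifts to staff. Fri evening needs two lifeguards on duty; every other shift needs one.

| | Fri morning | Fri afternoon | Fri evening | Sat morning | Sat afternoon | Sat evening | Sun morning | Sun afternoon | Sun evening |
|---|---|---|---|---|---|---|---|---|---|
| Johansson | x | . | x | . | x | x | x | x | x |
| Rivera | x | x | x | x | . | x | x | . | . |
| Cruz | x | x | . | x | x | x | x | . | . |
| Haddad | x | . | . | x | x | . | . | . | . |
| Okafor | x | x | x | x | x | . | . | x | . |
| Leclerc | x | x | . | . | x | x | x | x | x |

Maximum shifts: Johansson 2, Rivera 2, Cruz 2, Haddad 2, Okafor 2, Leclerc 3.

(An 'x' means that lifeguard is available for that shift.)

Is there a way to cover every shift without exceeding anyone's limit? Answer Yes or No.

Yes

One valid schedule: Fri morning→Haddad, Fri afternoon→Rivera, Fri evening→Johansson+Rivera, Sat morning→Cruz, Sat afternoon→Haddad, Sat evening→Cruz, Sun morning→Leclerc, Sun afternoon→Okafor, Sun evening→Johansson.
Loads: Johansson 2/2, Rivera 2/2, Cruz 2/2, Haddad 2/2, Okafor 1/2, Leclerc 1/3 — all within limits.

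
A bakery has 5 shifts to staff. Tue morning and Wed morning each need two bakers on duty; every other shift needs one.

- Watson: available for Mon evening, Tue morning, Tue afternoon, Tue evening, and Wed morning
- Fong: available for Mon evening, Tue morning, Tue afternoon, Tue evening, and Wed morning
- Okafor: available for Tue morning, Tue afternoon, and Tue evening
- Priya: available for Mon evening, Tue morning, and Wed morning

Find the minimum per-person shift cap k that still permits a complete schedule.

With 4 bakers and 7 worker-slots to fill, someone must work at least ⌈7/4⌉ = 2 shifts, so k ≥ 2.
k = 2 works: Mon evening→Watson, Tue morning→Okafor+Priya, Tue afternoon→Watson, Tue evening→Fong, Wed morning→Fong+Priya.
Loads: Watson 2, Fong 2, Okafor 1, Priya 2 — all ≤ 2.

2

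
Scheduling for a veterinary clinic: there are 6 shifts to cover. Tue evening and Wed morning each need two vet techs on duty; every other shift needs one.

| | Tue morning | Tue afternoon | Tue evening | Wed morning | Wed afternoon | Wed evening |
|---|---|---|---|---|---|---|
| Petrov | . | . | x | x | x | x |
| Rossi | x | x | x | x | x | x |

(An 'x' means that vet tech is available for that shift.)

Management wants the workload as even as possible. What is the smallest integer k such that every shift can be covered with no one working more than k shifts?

4

With 2 vet techs and 8 worker-slots to fill, someone must work at least ⌈8/2⌉ = 4 shifts, so k ≥ 4.
k = 4 works: Tue morning→Rossi, Tue afternoon→Rossi, Tue evening→Petrov+Rossi, Wed morning→Petrov+Rossi, Wed afternoon→Petrov, Wed evening→Petrov.
Loads: Petrov 4, Rossi 4 — all ≤ 4.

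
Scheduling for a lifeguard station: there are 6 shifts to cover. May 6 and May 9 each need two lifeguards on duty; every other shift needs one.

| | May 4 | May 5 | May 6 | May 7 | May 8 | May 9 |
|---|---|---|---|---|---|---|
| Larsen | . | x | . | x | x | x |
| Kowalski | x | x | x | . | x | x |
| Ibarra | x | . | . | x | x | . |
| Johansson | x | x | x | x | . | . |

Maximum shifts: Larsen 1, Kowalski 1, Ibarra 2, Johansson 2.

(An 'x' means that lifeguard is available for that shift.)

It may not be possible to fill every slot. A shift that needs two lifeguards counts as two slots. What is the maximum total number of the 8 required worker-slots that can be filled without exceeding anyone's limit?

6

Total capacity across all lifeguards is 1+1+2+2 = 6, and 8 slots are needed, so at most 6 can be filled.
An assignment achieving 6: May 4→Ibarra, May 5→Johansson, May 6→Kowalski+Johansson, May 7→Ibarra, May 9→Larsen.
Loads: Larsen 1/1, Kowalski 1/1, Ibarra 2/2, Johansson 2/2.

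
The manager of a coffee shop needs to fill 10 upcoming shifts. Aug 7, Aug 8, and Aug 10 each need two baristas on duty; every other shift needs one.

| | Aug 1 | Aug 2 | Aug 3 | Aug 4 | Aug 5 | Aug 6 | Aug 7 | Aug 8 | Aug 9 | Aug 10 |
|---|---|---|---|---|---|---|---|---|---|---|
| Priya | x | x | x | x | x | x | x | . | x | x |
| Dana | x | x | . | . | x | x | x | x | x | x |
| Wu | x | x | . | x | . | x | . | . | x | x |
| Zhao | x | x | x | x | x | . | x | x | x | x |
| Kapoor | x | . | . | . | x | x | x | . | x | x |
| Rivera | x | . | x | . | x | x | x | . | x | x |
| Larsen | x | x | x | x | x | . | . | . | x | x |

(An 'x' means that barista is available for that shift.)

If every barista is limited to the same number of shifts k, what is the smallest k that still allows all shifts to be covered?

With 7 baristas and 13 worker-slots to fill, someone must work at least ⌈13/7⌉ = 2 shifts, so k ≥ 2.
k = 2 works: Aug 1→Wu, Aug 2→Dana, Aug 3→Priya, Aug 4→Priya, Aug 5→Zhao, Aug 6→Wu, Aug 7→Kapoor+Rivera, Aug 8→Dana+Zhao, Aug 9→Kapoor, Aug 10→Rivera+Larsen.
Loads: Priya 2, Dana 2, Wu 2, Zhao 2, Kapoor 2, Rivera 2, Larsen 1 — all ≤ 2.

2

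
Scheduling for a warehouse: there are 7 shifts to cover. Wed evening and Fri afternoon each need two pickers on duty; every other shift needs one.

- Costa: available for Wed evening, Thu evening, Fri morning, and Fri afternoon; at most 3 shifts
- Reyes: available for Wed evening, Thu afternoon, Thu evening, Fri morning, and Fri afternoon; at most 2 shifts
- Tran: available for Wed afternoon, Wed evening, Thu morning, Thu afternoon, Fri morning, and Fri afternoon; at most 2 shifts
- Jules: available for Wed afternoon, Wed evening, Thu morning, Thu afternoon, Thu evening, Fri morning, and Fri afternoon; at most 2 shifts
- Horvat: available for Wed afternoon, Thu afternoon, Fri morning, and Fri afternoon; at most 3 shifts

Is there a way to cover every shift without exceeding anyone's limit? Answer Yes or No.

One valid schedule: Wed afternoon→Tran, Wed evening→Costa+Reyes, Thu morning→Tran, Thu afternoon→Reyes, Thu evening→Costa, Fri morning→Costa, Fri afternoon→Jules+Horvat.
Loads: Costa 3/3, Reyes 2/2, Tran 2/2, Jules 1/2, Horvat 1/3 — all within limits.

Yes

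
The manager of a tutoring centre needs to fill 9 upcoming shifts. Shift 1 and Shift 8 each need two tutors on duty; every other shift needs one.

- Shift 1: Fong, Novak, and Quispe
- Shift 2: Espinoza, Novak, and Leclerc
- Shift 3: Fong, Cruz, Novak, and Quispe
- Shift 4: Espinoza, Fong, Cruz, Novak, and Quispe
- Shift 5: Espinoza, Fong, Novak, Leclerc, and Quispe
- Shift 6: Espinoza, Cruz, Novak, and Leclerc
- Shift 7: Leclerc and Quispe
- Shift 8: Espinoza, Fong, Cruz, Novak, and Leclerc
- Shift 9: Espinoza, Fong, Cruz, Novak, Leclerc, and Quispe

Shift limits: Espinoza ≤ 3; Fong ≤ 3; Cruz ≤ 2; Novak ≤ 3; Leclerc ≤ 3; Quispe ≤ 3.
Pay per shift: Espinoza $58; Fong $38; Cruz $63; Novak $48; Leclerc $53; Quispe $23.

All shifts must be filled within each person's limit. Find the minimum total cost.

Picking the cheapest available tutor for each shift independently would cost $358, but that ignores the shift limits.
An optimal schedule: Shift 1→Quispe+Fong, Shift 2→Novak, Shift 3→Quispe, Shift 4→Fong, Shift 5→Fong, Shift 6→Novak, Shift 7→Quispe, Shift 8→Novak+Leclerc, Shift 9→Leclerc.
Total: 23 + 38 + 48 + 23 + 38 + 38 + 48 + 23 + 48 + 53 + 53 = $433.

$433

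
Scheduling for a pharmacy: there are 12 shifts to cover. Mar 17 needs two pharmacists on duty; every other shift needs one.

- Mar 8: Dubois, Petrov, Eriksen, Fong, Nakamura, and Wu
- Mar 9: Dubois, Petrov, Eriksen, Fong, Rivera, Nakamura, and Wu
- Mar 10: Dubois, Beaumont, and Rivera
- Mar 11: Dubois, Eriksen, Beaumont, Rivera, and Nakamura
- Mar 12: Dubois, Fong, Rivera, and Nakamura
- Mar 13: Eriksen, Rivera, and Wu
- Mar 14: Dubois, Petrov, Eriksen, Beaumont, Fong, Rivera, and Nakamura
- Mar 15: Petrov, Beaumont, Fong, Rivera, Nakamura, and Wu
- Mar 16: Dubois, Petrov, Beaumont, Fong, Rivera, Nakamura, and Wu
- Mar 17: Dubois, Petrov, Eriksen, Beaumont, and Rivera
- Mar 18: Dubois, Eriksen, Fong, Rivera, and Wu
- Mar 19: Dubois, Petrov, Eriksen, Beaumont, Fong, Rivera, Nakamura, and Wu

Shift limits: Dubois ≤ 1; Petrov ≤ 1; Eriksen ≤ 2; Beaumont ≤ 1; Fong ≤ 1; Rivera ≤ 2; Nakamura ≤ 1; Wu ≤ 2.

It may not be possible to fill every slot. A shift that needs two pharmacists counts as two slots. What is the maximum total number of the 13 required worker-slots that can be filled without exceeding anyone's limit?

Total capacity across all pharmacists is 1+1+2+1+1+2+1+2 = 11, and 13 slots are needed, so at most 11 can be filled.
An assignment achieving 11: Mar 8→Nakamura, Mar 9→Wu, Mar 10→Dubois, Mar 11→Eriksen, Mar 12→Fong, Mar 13→Eriksen, Mar 15→Rivera, Mar 16→Wu, Mar 17→Petrov+Beaumont, Mar 18→Rivera.
Loads: Dubois 1/1, Petrov 1/1, Eriksen 2/2, Beaumont 1/1, Fong 1/1, Rivera 2/2, Nakamura 1/1, Wu 2/2.

11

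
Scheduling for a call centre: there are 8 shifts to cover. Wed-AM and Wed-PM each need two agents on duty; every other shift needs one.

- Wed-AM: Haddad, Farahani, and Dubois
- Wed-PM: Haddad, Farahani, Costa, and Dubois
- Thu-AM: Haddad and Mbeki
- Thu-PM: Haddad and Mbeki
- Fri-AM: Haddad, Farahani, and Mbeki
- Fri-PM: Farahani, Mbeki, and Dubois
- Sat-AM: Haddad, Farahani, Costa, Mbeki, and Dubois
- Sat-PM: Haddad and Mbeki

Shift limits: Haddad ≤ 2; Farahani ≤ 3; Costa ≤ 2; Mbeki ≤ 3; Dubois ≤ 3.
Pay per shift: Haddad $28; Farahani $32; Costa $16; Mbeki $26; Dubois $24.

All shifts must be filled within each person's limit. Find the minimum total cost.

$238

Picking the cheapest available agent for each shift independently would cost $236, but that ignores the shift limits.
An optimal schedule: Wed-AM→Dubois+Haddad, Wed-PM→Costa+Dubois, Thu-AM→Mbeki, Thu-PM→Mbeki, Fri-AM→Haddad, Fri-PM→Dubois, Sat-AM→Costa, Sat-PM→Mbeki.
Total: 24 + 28 + 16 + 24 + 26 + 26 + 28 + 24 + 16 + 26 = $238.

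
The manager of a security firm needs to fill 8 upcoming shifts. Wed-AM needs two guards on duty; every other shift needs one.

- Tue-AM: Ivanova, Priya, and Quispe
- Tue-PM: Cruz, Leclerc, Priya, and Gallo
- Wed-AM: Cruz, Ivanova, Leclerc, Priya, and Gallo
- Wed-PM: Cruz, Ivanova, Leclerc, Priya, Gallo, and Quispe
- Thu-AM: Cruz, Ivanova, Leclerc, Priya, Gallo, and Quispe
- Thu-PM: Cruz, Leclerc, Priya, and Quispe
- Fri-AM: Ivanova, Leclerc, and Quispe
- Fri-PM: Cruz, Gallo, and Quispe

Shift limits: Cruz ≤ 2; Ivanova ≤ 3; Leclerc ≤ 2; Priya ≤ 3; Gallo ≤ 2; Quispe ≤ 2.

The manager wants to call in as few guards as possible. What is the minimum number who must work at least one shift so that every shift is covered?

4

9 slots to fill and no one can take more than 3, so at least ⌈9/3⌉ = 3 guards are needed.
Any 3 guards together have capacity at most 3+3+2 = 8 < 9 slots, so 3 can never suffice.
Cruz, Ivanova, Leclerc, and Priya alone can cover everything: Tue-AM→Ivanova, Tue-PM→Cruz, Wed-AM→Leclerc+Priya, Wed-PM→Ivanova, Thu-AM→Priya, Thu-PM→Leclerc, Fri-AM→Ivanova, Fri-PM→Cruz.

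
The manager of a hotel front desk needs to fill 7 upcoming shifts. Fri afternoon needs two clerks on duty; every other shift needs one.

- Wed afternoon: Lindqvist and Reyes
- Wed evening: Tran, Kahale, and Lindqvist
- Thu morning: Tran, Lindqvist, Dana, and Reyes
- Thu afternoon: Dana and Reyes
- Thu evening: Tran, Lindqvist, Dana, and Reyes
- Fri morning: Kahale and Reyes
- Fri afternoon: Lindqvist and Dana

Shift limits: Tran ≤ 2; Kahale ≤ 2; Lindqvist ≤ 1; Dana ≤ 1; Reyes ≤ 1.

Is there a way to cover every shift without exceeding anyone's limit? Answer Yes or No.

Shifts {Wed afternoon, Thu afternoon, Fri afternoon} need 4 worker-slots in total, but the clerks available for any of those shifts (Lindqvist, Dana, and Reyes) can supply at most 3 among them. So no valid schedule exists.

No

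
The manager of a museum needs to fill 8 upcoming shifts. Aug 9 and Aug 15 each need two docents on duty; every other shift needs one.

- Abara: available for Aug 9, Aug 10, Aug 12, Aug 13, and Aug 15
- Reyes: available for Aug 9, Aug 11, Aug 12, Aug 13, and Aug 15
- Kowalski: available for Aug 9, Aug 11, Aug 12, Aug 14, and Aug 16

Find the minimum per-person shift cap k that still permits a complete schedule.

4

With 3 docents and 10 worker-slots to fill, someone must work at least ⌈10/3⌉ = 4 shifts, so k ≥ 4.
k = 4 works: Aug 9→Abara+Reyes, Aug 10→Abara, Aug 11→Reyes, Aug 12→Reyes, Aug 13→Abara, Aug 14→Kowalski, Aug 15→Abara+Reyes, Aug 16→Kowalski.
Loads: Abara 4, Reyes 4, Kowalski 2 — all ≤ 4.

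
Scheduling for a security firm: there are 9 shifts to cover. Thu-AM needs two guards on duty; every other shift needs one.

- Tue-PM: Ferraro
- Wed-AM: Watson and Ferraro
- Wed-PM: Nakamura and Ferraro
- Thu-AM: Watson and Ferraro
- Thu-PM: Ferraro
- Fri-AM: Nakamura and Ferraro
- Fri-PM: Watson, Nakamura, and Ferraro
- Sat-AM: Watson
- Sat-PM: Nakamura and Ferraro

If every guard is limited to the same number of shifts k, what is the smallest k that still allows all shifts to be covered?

With 3 guards and 10 worker-slots to fill, someone must work at least ⌈10/3⌉ = 4 shifts, so k ≥ 4.
k = 4 works: Tue-PM→Ferraro, Wed-AM→Watson, Wed-PM→Nakamura, Thu-AM→Watson+Ferraro, Thu-PM→Ferraro, Fri-AM→Nakamura, Fri-PM→Watson, Sat-AM→Watson, Sat-PM→Nakamura.
Loads: Watson 4, Nakamura 3, Ferraro 3 — all ≤ 4.

4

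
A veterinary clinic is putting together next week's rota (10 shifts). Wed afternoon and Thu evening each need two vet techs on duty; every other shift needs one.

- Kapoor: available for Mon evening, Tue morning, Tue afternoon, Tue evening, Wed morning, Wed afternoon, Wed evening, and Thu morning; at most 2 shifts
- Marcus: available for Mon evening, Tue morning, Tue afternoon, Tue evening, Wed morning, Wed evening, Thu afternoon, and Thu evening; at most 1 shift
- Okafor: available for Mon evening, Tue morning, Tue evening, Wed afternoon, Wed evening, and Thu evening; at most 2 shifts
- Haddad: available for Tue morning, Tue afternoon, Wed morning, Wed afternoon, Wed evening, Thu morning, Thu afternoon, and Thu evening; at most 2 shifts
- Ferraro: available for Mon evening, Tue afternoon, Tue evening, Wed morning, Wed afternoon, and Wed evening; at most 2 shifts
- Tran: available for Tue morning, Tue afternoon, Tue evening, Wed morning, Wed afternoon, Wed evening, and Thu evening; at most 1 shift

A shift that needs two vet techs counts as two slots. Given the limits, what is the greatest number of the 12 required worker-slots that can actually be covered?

10

Total capacity across all vet techs is 2+1+2+2+2+1 = 10, and 12 slots are needed, so at most 10 can be filled.
An assignment achieving 10: Mon evening→Kapoor, Tue morning→Okafor, Tue afternoon→Haddad, Tue evening→Ferraro, Wed morning→Ferraro, Wed afternoon→Tran, Thu morning→Kapoor, Thu afternoon→Marcus, Thu evening→Okafor+Haddad.
Loads: Kapoor 2/2, Marcus 1/1, Okafor 2/2, Haddad 2/2, Ferraro 2/2, Tran 1/1.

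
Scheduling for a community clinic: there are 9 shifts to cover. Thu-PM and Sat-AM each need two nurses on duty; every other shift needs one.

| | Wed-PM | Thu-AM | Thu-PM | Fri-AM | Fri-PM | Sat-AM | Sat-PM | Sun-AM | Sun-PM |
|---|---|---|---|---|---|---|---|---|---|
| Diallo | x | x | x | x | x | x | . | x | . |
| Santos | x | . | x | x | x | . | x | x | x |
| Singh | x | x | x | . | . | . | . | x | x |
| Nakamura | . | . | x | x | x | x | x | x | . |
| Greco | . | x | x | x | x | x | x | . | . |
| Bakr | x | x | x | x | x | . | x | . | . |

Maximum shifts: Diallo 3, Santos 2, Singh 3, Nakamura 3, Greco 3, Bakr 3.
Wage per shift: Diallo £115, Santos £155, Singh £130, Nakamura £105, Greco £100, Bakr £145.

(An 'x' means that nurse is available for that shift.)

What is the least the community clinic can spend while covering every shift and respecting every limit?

£1220

Picking the cheapest available nurse for each shift independently would cost £1160, but that ignores the shift limits.
An optimal schedule: Wed-PM→Diallo, Thu-AM→Greco, Thu-PM→Diallo+Singh, Fri-AM→Nakamura, Fri-PM→Diallo, Sat-AM→Greco+Nakamura, Sat-PM→Greco, Sun-AM→Nakamura, Sun-PM→Singh.
Total: 115 + 100 + 115 + 130 + 105 + 115 + 100 + 105 + 100 + 105 + 130 = £1220.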